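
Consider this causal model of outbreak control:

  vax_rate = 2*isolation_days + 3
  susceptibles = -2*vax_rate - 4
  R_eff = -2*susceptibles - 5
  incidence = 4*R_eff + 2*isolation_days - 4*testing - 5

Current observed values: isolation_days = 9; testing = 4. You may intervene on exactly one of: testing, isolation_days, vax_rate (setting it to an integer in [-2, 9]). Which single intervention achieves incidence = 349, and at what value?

Intervening on testing: with other inputs at their observed values, incidence = -4*testing + 361. Solving for 349 gives testing = 3, within [-2, 9].
Intervening on isolation_days: incidence = 34*isolation_days + 39. Reaching 349 requires isolation_days = 155/17, not an integer.
Intervening on vax_rate: incidence = 16*vax_rate + 9. Reaching 349 requires vax_rate = 85/4, not an integer.

set testing = 3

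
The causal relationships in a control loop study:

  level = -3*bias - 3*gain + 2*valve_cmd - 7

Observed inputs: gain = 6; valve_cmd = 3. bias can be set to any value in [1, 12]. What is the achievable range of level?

Substituting into the level equation gives level = -3*bias - 19.
Linear in bias, so extremes are at the endpoints: bias = 1 gives level = -22; bias = 12 gives level = -55.

-55 to -22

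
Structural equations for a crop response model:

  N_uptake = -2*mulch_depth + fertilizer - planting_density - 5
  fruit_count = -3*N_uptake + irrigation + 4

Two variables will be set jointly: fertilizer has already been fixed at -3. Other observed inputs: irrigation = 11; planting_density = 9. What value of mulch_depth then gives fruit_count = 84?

With fertilizer held at -3:
Substituting into the N_uptake equation gives N_uptake = -2*mulch_depth - 17.
So fruit_count = 6*mulch_depth + 66.
Solve 6*mulch_depth + 66 = 84: mulch_depth = (84 - 66) / 6 = 3.

mulch_depth = 3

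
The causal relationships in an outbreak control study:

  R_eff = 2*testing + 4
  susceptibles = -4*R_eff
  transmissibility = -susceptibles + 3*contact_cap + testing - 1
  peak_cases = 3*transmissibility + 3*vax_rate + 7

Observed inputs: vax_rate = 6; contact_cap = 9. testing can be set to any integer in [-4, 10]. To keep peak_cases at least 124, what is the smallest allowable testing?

testing = -1

Substituting into the susceptibles equation gives susceptibles = -8*testing - 16.
Substituting into the transmissibility equation gives transmissibility = 9*testing + 42.
Substituting into the peak_cases equation gives peak_cases = 27*testing + 151.
Require 27*testing + 151 ≥ 124, so testing ≥ -1.
The smallest integer in [-4, 10] satisfying this is -1.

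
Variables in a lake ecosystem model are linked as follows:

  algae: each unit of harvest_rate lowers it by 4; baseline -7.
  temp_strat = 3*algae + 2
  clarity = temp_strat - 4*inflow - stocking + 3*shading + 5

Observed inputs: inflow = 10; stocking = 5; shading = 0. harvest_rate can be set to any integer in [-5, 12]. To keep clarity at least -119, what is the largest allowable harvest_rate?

Substituting into the temp_strat equation gives temp_strat = -12*harvest_rate - 19.
clarity becomes -12*harvest_rate - 59.
Require -12*harvest_rate - 59 ≥ -119, so harvest_rate ≤ 5.
The largest integer in [-5, 12] satisfying this is 5.

harvest_rate = 5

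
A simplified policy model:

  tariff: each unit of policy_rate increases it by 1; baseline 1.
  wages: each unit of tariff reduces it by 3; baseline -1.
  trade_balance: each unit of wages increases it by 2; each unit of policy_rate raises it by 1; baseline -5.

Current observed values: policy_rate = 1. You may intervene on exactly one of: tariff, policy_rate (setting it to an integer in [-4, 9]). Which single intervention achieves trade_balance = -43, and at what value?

set policy_rate = 6

Intervening on tariff: trade_balance = -6*tariff - 6. Reaching -43 requires tariff = 37/6, not an integer.
Intervening on policy_rate: with other inputs at their observed values, trade_balance = -5*policy_rate - 13. Solving for -43 gives policy_rate = 6, within [-4, 9].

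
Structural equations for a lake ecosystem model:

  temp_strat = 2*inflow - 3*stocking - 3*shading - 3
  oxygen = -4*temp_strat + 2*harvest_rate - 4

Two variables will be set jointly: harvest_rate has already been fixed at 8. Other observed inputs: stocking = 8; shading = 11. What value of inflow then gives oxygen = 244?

inflow = 1

With harvest_rate held at 8:
Substituting into the temp_strat equation gives temp_strat = 2*inflow - 60.
Substituting into the oxygen equation gives oxygen = -8*inflow + 252.
Solve -8*inflow + 252 = 244: inflow = (244 - 252) / -8 = 1.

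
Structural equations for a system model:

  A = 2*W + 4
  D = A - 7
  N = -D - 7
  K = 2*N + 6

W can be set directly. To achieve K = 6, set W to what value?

Substituting into the D equation gives D = 2*W - 3.
So N = -2*W - 4.
So K = -4*W - 2.
Solve -4*W - 2 = 6: W = (6 + 2) / -4 = -2.

W = -2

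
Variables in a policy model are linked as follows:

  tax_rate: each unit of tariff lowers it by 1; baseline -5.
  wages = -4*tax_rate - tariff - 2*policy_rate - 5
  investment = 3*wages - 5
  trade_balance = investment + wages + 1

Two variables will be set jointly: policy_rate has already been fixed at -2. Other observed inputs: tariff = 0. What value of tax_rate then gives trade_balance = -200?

With policy_rate held at -2:
Intervening on tax_rate fixes its value directly, overriding its dependence on tariff.
Substituting into the wages equation gives wages = -4*tax_rate - 1.
This gives investment = -12*tax_rate - 8.
Substituting into the trade_balance equation gives trade_balance = -16*tax_rate - 8.
Solve -16*tax_rate - 8 = -200: tax_rate = (-200 + 8) / -16 = 12.

tax_rate = 12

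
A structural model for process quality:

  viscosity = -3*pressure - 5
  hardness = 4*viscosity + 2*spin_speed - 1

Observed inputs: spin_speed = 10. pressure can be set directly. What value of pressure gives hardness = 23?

Substituting into the hardness equation gives hardness = -12*pressure - 1.
Solve -12*pressure - 1 = 23: pressure = (23 + 1) / -12 = -2.

pressure = -2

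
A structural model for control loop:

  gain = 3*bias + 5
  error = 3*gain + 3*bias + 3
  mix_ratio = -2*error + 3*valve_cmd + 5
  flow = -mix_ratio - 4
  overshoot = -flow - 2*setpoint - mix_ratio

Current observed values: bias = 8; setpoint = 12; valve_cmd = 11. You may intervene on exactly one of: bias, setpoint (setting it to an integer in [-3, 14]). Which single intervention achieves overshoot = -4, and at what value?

set setpoint = 4

Intervening on bias: the paths from bias to overshoot cancel (net effect zero), leaving overshoot = -20; -4 is unreachable this way.
Intervening on setpoint: with other inputs at their observed values, overshoot = -2*setpoint + 4. Solving for -4 gives setpoint = 4, within [-3, 14].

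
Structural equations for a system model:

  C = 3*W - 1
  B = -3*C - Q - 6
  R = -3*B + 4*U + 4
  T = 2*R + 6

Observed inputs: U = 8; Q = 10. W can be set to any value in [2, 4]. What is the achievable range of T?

Substituting into the B equation gives B = -9*W - 13.
R becomes 27*W + 75.
So T = 54*W + 156.
Linear in W, so extremes are at the endpoints: W = 2 gives T = 264; W = 4 gives T = 372.

264 to 372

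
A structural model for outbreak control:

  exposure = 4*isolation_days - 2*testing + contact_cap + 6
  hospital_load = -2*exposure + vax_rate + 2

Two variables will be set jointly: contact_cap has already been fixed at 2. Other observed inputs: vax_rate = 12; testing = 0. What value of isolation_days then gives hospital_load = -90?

With contact_cap held at 2:
Substituting into the exposure equation gives exposure = 4*isolation_days + 8.
hospital_load becomes -8*isolation_days - 2.
Solve -8*isolation_days - 2 = -90: isolation_days = (-90 + 2) / -8 = 11.

isolation_days = 11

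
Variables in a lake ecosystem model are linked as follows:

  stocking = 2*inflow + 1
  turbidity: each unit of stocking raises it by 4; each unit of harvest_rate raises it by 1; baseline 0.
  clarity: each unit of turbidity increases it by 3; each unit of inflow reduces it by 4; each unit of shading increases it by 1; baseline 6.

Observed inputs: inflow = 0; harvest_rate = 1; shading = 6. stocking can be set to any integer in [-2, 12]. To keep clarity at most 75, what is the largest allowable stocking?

stocking = 5

Intervening on stocking fixes its value directly, overriding its dependence on inflow.
Substituting into the turbidity equation gives turbidity = 4*stocking + 1.
Substituting into the clarity equation gives clarity = 12*stocking + 15.
Require 12*stocking + 15 ≤ 75, so stocking ≤ 5.
The largest integer in [-2, 12] satisfying this is 5.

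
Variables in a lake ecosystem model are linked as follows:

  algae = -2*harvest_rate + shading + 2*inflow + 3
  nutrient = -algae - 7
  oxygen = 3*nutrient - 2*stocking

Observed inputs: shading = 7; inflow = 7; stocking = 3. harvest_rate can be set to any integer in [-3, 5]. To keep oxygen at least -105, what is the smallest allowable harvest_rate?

Substituting into the algae equation gives algae = -2*harvest_rate + 24.
So nutrient = 2*harvest_rate - 31.
This gives oxygen = 6*harvest_rate - 99.
Require 6*harvest_rate - 99 ≥ -105, so harvest_rate ≥ -1.
The smallest integer in [-3, 5] satisfying this is -1.

harvest_rate = -1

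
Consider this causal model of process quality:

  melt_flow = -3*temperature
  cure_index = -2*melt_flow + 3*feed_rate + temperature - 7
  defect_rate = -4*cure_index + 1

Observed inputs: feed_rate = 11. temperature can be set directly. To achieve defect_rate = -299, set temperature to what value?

temperature = 7

Substituting into the cure_index equation gives cure_index = 7*temperature + 26.
Substituting into the defect_rate equation gives defect_rate = -28*temperature - 103.
Solve -28*temperature - 103 = -299: temperature = (-299 + 103) / -28 = 7.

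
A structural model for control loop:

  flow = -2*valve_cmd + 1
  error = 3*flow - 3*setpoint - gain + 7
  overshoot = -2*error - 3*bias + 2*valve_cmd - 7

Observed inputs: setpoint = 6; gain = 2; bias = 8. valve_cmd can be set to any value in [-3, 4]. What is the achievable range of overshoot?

-53 to 45

Substituting into the error equation gives error = -6*valve_cmd - 10.
Substituting into the overshoot equation gives overshoot = 14*valve_cmd - 11.
Linear in valve_cmd, so extremes are at the endpoints: valve_cmd = -3 gives overshoot = -53; valve_cmd = 4 gives overshoot = 45.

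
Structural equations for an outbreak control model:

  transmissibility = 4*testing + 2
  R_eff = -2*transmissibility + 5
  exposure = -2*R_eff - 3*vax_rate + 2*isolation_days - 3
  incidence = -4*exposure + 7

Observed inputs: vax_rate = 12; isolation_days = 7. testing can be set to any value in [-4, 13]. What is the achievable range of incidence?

Substituting into the R_eff equation gives R_eff = -8*testing + 1.
exposure becomes 16*testing - 27.
So incidence = -64*testing + 115.
Linear in testing, so extremes are at the endpoints: testing = -4 gives incidence = 371; testing = 13 gives incidence = -717.

-717 to 371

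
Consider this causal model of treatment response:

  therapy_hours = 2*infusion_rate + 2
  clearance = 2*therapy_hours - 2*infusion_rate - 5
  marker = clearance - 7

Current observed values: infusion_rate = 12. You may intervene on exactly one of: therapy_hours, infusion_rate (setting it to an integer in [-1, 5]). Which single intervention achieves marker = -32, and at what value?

set therapy_hours = 2

Intervening on therapy_hours: with other inputs at their observed values, marker = 2*therapy_hours - 36. Solving for -32 gives therapy_hours = 2, within [-1, 5].
Intervening on infusion_rate: marker = 2*infusion_rate - 8. Reaching -32 requires infusion_rate = -12, outside [-1, 5].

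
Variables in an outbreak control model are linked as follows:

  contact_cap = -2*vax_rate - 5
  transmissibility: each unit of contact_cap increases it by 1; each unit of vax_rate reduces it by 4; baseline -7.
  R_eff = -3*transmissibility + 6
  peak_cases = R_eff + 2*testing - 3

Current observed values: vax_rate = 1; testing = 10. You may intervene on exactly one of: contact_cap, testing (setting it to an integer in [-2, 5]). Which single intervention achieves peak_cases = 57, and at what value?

set testing = 0

Intervening on contact_cap: peak_cases = -3*contact_cap + 56. Reaching 57 requires contact_cap = -1/3, not an integer.
Intervening on testing: with other inputs at their observed values, peak_cases = 2*testing + 57. Solving for 57 gives testing = 0, within [-2, 5].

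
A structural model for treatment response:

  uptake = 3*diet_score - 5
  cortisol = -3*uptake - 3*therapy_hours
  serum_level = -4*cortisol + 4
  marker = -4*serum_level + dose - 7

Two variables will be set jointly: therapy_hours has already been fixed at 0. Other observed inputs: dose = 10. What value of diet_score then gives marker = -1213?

diet_score = 10

With therapy_hours held at 0:
Substituting into the cortisol equation gives cortisol = -9*diet_score + 15.
So serum_level = 36*diet_score - 56.
This gives marker = -144*diet_score + 227.
Solve -144*diet_score + 227 = -1213: diet_score = (-1213 - 227) / -144 = 10.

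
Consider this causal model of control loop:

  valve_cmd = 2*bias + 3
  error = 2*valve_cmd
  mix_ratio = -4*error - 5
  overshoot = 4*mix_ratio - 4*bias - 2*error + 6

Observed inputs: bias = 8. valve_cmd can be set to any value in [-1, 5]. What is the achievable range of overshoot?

-226 to -10

Intervening on valve_cmd fixes its value directly, overriding its dependence on bias.
Substituting into the mix_ratio equation gives mix_ratio = -8*valve_cmd - 5.
So overshoot = -36*valve_cmd - 46.
Linear in valve_cmd, so extremes are at the endpoints: valve_cmd = -1 gives overshoot = -10; valve_cmd = 5 gives overshoot = -226.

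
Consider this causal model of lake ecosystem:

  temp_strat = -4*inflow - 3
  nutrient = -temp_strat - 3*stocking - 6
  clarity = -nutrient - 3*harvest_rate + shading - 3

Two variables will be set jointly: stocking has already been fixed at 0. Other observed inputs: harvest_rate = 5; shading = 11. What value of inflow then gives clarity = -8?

inflow = 1

With stocking held at 0:
Substituting into the nutrient equation gives nutrient = 4*inflow - 3.
Substituting into the clarity equation gives clarity = -4*inflow - 4.
Solve -4*inflow - 4 = -8: inflow = (-8 + 4) / -4 = 1.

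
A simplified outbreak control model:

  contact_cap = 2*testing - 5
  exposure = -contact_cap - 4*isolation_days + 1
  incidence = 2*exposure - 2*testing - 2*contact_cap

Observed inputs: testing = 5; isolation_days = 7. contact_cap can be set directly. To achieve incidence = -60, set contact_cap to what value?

Intervening on contact_cap fixes its value directly, overriding its dependence on testing.
Substituting into the exposure equation gives exposure = -contact_cap - 27.
So incidence = -4*contact_cap - 64.
Solve -4*contact_cap - 64 = -60: contact_cap = (-60 + 64) / -4 = -1.

contact_cap = -1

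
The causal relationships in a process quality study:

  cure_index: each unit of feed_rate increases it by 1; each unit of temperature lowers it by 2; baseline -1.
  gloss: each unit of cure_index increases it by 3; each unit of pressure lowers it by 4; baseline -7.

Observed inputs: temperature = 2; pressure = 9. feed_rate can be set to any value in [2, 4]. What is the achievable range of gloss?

-52 to -46

Substituting into the cure_index equation gives cure_index = feed_rate - 5.
gloss becomes 3*feed_rate - 58.
Linear in feed_rate, so extremes are at the endpoints: feed_rate = 2 gives gloss = -52; feed_rate = 4 gives gloss = -46.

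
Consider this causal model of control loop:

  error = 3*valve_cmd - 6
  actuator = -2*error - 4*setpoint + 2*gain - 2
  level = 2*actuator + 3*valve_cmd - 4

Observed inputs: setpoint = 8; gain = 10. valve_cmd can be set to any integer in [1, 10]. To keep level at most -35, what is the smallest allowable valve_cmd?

Substituting into the actuator equation gives actuator = -6*valve_cmd - 2.
So level = -9*valve_cmd - 8.
Require -9*valve_cmd - 8 ≤ -35, so valve_cmd ≥ 3.
The smallest integer in [1, 10] satisfying this is 3.

valve_cmd = 3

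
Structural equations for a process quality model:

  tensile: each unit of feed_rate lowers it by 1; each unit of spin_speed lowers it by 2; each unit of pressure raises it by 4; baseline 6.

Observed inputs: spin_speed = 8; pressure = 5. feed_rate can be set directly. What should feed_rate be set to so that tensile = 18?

feed_rate = -8

Substituting into the tensile equation gives tensile = -feed_rate + 10.
Solve -feed_rate + 10 = 18: feed_rate = (18 - 10) / -1 = -8.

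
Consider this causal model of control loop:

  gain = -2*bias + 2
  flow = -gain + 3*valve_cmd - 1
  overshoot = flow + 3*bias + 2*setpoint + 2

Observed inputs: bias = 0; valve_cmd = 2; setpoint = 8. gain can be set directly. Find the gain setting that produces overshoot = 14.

Intervening on gain fixes its value directly, overriding its dependence on bias.
Substituting into the flow equation gives flow = -gain + 5.
This gives overshoot = -gain + 23.
Solve -gain + 23 = 14: gain = (14 - 23) / -1 = 9.

gain = 9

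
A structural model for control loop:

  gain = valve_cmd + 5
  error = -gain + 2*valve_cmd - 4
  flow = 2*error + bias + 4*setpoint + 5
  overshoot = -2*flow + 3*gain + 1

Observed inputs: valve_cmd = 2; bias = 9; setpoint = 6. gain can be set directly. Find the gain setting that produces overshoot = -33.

Intervening on gain fixes its value directly, overriding its dependence on valve_cmd.
Substituting into the error equation gives error = -gain.
So flow = -2*gain + 38.
This gives overshoot = 7*gain - 75.
Solve 7*gain - 75 = -33: gain = (-33 + 75) / 7 = 6.

gain = 6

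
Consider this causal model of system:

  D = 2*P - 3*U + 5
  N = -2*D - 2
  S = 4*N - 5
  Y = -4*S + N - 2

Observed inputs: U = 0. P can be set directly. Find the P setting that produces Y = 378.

P = 3

Substituting into the D equation gives D = 2*P + 5.
Substituting into the N equation gives N = -4*P - 12.
This gives S = -16*P - 53.
Substituting into the Y equation gives Y = 60*P + 198.
Solve 60*P + 198 = 378: P = (378 - 198) / 60 = 3.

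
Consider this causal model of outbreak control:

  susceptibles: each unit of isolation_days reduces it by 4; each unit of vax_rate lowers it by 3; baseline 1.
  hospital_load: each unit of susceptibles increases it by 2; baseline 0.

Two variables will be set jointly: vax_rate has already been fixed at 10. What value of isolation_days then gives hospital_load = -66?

With vax_rate held at 10:
Substituting into the susceptibles equation gives susceptibles = -4*isolation_days - 29.
Substituting into the hospital_load equation gives hospital_load = -8*isolation_days - 58.
Solve -8*isolation_days - 58 = -66: isolation_days = (-66 + 58) / -8 = 1.

isolation_days = 1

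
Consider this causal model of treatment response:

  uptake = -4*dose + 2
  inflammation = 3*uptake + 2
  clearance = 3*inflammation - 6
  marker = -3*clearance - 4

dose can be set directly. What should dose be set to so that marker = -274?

Substituting into the inflammation equation gives inflammation = -12*dose + 8.
So clearance = -36*dose + 18.
marker becomes 108*dose - 58.
Solve 108*dose - 58 = -274: dose = (-274 + 58) / 108 = -2.

dose = -2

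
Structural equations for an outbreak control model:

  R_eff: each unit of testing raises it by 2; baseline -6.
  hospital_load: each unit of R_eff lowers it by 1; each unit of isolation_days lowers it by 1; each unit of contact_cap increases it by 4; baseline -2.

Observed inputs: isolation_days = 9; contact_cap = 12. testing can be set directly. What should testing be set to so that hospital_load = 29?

testing = 7

Substituting into the hospital_load equation gives hospital_load = -2*testing + 43.
Solve -2*testing + 43 = 29: testing = (29 - 43) / -2 = 7.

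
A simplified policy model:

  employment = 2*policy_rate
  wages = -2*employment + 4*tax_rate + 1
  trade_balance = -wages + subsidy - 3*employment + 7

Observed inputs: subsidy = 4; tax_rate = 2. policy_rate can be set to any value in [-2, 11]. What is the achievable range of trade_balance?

-20 to 6

Substituting into the wages equation gives wages = -4*policy_rate + 9.
This gives trade_balance = -2*policy_rate + 2.
Linear in policy_rate, so extremes are at the endpoints: policy_rate = -2 gives trade_balance = 6; policy_rate = 11 gives trade_balance = -20.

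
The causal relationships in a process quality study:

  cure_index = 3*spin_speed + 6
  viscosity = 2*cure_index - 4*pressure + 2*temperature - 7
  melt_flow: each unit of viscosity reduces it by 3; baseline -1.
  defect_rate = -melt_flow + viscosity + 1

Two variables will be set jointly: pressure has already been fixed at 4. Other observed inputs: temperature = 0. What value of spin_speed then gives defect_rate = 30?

spin_speed = 3

With pressure held at 4:
Substituting into the viscosity equation gives viscosity = 6*spin_speed - 11.
melt_flow becomes -18*spin_speed + 32.
Substituting into the defect_rate equation gives defect_rate = 24*spin_speed - 42.
Solve 24*spin_speed - 42 = 30: spin_speed = (30 + 42) / 24 = 3.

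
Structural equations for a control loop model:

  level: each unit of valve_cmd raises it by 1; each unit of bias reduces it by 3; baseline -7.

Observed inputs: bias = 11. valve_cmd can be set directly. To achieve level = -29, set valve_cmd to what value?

valve_cmd = 11

Substituting into the level equation gives level = valve_cmd - 40.
Solve valve_cmd - 40 = -29: valve_cmd = (-29 + 40) / 1 = 11.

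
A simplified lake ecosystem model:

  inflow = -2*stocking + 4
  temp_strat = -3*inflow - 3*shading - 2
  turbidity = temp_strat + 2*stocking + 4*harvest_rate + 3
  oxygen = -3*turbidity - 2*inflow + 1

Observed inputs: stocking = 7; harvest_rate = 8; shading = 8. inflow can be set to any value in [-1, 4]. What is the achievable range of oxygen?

Intervening on inflow fixes its value directly, overriding its dependence on stocking.
Substituting into the temp_strat equation gives temp_strat = -3*inflow - 26.
Substituting into the turbidity equation gives turbidity = -3*inflow + 23.
So oxygen = 7*inflow - 68.
Linear in inflow, so extremes are at the endpoints: inflow = -1 gives oxygen = -75; inflow = 4 gives oxygen = -40.

-75 to -40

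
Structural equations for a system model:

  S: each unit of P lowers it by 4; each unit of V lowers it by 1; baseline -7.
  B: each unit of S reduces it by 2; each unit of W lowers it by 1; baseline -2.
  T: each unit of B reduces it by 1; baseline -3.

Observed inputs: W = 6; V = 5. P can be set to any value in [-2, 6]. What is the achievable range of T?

-67 to -3

Substituting into the S equation gives S = -4*P - 12.
So B = 8*P + 16.
This gives T = -8*P - 19.
Linear in P, so extremes are at the endpoints: P = -2 gives T = -3; P = 6 gives T = -67.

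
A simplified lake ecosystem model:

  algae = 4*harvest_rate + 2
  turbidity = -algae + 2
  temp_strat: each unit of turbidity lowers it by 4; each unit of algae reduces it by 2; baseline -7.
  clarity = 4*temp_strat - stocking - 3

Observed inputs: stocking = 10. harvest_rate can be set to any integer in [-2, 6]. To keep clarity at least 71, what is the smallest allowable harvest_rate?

harvest_rate = 4

Substituting into the turbidity equation gives turbidity = -4*harvest_rate.
temp_strat becomes 8*harvest_rate - 11.
Substituting into the clarity equation gives clarity = 32*harvest_rate - 57.
Require 32*harvest_rate - 57 ≥ 71, so harvest_rate ≥ 4.
The smallest integer in [-2, 6] satisfying this is 4.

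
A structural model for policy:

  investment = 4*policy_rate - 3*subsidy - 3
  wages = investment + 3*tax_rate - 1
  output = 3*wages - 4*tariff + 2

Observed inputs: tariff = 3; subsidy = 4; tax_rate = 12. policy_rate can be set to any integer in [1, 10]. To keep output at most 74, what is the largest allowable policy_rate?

policy_rate = 2

Substituting into the investment equation gives investment = 4*policy_rate - 15.
So wages = 4*policy_rate + 20.
output becomes 12*policy_rate + 50.
Require 12*policy_rate + 50 ≤ 74, so policy_rate ≤ 2.
The largest integer in [1, 10] satisfying this is 2.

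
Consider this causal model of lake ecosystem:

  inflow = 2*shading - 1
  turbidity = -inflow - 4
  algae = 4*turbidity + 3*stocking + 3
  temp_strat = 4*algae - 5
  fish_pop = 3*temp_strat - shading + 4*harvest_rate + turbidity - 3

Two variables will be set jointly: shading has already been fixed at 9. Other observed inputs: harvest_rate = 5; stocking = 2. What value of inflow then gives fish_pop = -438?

With shading held at 9:
Intervening on inflow fixes its value directly, overriding its dependence on shading.
Substituting into the algae equation gives algae = -4*inflow - 7.
temp_strat becomes -16*inflow - 33.
So fish_pop = -49*inflow - 95.
Solve -49*inflow - 95 = -438: inflow = (-438 + 95) / -49 = 7.

inflow = 7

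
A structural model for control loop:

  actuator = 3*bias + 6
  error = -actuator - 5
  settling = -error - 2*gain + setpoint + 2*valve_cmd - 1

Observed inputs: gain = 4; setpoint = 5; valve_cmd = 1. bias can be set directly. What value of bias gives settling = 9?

bias = 0

Substituting into the error equation gives error = -3*bias - 11.
Substituting into the settling equation gives settling = 3*bias + 9.
Solve 3*bias + 9 = 9: bias = (9 - 9) / 3 = 0.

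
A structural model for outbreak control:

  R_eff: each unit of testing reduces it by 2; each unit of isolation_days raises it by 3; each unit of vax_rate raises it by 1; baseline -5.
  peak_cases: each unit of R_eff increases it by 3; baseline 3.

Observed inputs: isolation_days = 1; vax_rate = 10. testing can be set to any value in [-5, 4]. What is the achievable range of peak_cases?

Substituting into the R_eff equation gives R_eff = -2*testing + 8.
Substituting into the peak_cases equation gives peak_cases = -6*testing + 27.
Linear in testing, so extremes are at the endpoints: testing = -5 gives peak_cases = 57; testing = 4 gives peak_cases = 3.

3 to 57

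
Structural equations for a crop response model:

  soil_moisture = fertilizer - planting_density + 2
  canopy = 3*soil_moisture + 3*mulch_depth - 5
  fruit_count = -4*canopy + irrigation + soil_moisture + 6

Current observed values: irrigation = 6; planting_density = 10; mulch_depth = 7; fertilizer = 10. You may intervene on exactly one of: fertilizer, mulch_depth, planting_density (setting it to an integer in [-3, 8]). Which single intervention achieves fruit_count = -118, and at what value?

Intervening on fertilizer: fruit_count = -11*fertilizer + 36. Reaching -118 requires fertilizer = 14, outside [-3, 8].
Intervening on mulch_depth: fruit_count = -12*mulch_depth + 10. Reaching -118 requires mulch_depth = 32/3, not an integer.
Intervening on planting_density: with other inputs at their observed values, fruit_count = 11*planting_density - 184. Solving for -118 gives planting_density = 6, within [-3, 8].

set planting_density = 6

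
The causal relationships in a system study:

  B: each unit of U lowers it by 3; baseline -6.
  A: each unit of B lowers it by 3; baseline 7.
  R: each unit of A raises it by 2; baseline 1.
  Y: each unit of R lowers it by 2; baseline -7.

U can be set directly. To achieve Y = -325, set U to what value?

Substituting into the A equation gives A = 9*U + 25.
This gives R = 18*U + 51.
Substituting into the Y equation gives Y = -36*U - 109.
Solve -36*U - 109 = -325: U = (-325 + 109) / -36 = 6.

U = 6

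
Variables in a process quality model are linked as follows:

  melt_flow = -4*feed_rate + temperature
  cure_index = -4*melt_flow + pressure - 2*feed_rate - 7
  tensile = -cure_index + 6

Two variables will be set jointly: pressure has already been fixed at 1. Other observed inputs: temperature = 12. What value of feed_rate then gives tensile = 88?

With pressure held at 1:
Substituting into the melt_flow equation gives melt_flow = -4*feed_rate + 12.
Substituting into the cure_index equation gives cure_index = 14*feed_rate - 54.
So tensile = -14*feed_rate + 60.
Solve -14*feed_rate + 60 = 88: feed_rate = (88 - 60) / -14 = -2.

feed_rate = -2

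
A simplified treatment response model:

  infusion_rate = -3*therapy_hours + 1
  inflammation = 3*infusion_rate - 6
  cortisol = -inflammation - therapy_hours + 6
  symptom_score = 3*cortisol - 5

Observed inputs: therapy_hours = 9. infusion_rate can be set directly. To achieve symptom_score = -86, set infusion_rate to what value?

Intervening on infusion_rate fixes its value directly, overriding its dependence on therapy_hours.
Substituting into the cortisol equation gives cortisol = -3*infusion_rate + 3.
So symptom_score = -9*infusion_rate + 4.
Solve -9*infusion_rate + 4 = -86: infusion_rate = (-86 - 4) / -9 = 10.

infusion_rate = 10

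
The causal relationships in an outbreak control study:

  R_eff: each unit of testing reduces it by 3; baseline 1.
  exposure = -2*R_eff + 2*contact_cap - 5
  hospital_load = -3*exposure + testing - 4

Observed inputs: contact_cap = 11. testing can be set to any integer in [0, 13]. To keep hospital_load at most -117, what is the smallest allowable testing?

testing = 4

Substituting into the exposure equation gives exposure = 6*testing + 15.
hospital_load becomes -17*testing - 49.
Require -17*testing - 49 ≤ -117, so testing ≥ 4.
The smallest integer in [0, 13] satisfying this is 4.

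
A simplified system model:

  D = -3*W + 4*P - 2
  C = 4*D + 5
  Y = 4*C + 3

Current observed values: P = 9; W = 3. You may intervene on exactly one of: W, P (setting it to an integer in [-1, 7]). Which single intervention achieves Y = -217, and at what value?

set P = -1

Intervening on W: Y = -48*W + 567. Reaching -217 requires W = 49/3, not an integer.
Intervening on P: with other inputs at their observed values, Y = 64*P - 153. Solving for -217 gives P = -1, within [-1, 7].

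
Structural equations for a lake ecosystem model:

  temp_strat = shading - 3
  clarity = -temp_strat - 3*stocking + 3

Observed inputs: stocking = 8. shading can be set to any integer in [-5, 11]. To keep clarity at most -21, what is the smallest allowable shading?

shading = 3

Substituting into the clarity equation gives clarity = -shading - 18.
Require -shading - 18 ≤ -21, so shading ≥ 3.
The smallest integer in [-5, 11] satisfying this is 3.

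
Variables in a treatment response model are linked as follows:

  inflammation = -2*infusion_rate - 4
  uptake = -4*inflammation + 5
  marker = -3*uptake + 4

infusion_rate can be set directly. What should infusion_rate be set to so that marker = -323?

infusion_rate = 11

Substituting into the uptake equation gives uptake = 8*infusion_rate + 21.
This gives marker = -24*infusion_rate - 59.
Solve -24*infusion_rate - 59 = -323: infusion_rate = (-323 + 59) / -24 = 11.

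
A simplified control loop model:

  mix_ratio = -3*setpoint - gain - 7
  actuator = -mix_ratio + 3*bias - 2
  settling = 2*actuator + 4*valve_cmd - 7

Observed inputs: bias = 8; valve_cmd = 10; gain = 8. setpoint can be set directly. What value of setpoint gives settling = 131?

setpoint = 4

Substituting into the mix_ratio equation gives mix_ratio = -3*setpoint - 15.
Substituting into the actuator equation gives actuator = 3*setpoint + 37.
Substituting into the settling equation gives settling = 6*setpoint + 107.
Solve 6*setpoint + 107 = 131: setpoint = (131 - 107) / 6 = 4.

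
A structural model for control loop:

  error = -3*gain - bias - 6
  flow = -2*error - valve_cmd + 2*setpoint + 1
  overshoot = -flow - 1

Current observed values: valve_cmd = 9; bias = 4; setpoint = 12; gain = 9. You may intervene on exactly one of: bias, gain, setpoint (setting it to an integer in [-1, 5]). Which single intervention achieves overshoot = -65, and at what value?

set setpoint = -1

Intervening on bias: overshoot = -2*bias - 83. Reaching -65 requires bias = -9, outside [-1, 5].
Intervening on gain: overshoot = -6*gain - 37. Reaching -65 requires gain = 14/3, not an integer.
Intervening on setpoint: with other inputs at their observed values, overshoot = -2*setpoint - 67. Solving for -65 gives setpoint = -1, within [-1, 5].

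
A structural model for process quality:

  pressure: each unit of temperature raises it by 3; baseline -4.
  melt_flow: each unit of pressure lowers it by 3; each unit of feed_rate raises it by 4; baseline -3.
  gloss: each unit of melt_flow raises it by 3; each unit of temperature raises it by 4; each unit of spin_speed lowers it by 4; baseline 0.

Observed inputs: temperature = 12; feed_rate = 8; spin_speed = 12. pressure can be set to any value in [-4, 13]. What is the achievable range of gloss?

-30 to 123

Intervening on pressure fixes its value directly, overriding its dependence on temperature.
Substituting into the melt_flow equation gives melt_flow = -3*pressure + 29.
Substituting into the gloss equation gives gloss = -9*pressure + 87.
Linear in pressure, so extremes are at the endpoints: pressure = -4 gives gloss = 123; pressure = 13 gives gloss = -30.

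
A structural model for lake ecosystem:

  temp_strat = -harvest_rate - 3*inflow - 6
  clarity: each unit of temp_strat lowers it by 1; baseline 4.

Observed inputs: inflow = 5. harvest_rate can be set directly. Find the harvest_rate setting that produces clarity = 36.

harvest_rate = 11

Substituting into the temp_strat equation gives temp_strat = -harvest_rate - 21.
So clarity = harvest_rate + 25.
Solve harvest_rate + 25 = 36: harvest_rate = (36 - 25) / 1 = 11.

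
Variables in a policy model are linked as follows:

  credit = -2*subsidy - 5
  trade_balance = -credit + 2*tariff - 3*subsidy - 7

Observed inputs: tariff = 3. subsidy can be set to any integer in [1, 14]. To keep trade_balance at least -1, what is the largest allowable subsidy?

Substituting into the trade_balance equation gives trade_balance = -subsidy + 4.
Require -subsidy + 4 ≥ -1, so subsidy ≤ 5.
The largest integer in [1, 14] satisfying this is 5.

subsidy = 5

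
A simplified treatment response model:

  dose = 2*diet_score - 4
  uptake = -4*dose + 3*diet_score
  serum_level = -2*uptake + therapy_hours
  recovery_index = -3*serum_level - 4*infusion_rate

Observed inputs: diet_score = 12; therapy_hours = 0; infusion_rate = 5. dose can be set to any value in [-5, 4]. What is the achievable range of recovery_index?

100 to 316

Intervening on dose fixes its value directly, overriding its dependence on diet_score.
Substituting into the uptake equation gives uptake = -4*dose + 36.
serum_level becomes 8*dose - 72.
This gives recovery_index = -24*dose + 196.
Linear in dose, so extremes are at the endpoints: dose = -5 gives recovery_index = 316; dose = 4 gives recovery_index = 100.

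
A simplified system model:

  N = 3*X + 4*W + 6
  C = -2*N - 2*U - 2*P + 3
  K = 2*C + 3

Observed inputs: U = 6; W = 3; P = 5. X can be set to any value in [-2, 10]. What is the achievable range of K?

-227 to -83

Substituting into the N equation gives N = 3*X + 18.
This gives C = -6*X - 55.
Substituting into the K equation gives K = -12*X - 107.
Linear in X, so extremes are at the endpoints: X = -2 gives K = -83; X = 10 gives K = -227.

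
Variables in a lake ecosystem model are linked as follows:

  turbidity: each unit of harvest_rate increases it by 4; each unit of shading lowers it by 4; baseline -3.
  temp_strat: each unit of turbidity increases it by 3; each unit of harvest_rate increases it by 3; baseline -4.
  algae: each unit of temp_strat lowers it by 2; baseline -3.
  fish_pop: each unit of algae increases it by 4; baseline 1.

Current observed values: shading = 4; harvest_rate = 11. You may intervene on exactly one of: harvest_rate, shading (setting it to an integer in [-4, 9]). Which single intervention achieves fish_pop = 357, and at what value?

set harvest_rate = 1

Intervening on harvest_rate: with other inputs at their observed values, fish_pop = -120*harvest_rate + 477. Solving for 357 gives harvest_rate = 1, within [-4, 9].
Intervening on shading: fish_pop = 96*shading - 1227. Reaching 357 requires shading = 33/2, not an integer.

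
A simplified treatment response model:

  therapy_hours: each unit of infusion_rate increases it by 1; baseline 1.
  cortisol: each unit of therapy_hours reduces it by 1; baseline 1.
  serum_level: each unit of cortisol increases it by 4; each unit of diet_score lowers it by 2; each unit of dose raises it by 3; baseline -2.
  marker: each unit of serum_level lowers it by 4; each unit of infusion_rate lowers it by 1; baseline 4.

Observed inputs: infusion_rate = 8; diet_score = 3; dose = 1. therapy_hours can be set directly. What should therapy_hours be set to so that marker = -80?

therapy_hours = -5

Intervening on therapy_hours fixes its value directly, overriding its dependence on infusion_rate.
Substituting into the serum_level equation gives serum_level = -4*therapy_hours - 1.
Substituting into the marker equation gives marker = 16*therapy_hours.
Solve 16*therapy_hours = -80: therapy_hours = -80 / 16 = -5.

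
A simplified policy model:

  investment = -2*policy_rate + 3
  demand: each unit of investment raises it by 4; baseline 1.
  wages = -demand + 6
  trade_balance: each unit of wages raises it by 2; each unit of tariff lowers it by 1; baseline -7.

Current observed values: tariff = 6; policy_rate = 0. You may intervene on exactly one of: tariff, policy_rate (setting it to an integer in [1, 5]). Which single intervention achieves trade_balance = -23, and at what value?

set tariff = 2

Intervening on tariff: with other inputs at their observed values, trade_balance = -tariff - 21. Solving for -23 gives tariff = 2, within [1, 5].
Intervening on policy_rate: trade_balance = 16*policy_rate - 27. Reaching -23 requires policy_rate = 1/4, not an integer.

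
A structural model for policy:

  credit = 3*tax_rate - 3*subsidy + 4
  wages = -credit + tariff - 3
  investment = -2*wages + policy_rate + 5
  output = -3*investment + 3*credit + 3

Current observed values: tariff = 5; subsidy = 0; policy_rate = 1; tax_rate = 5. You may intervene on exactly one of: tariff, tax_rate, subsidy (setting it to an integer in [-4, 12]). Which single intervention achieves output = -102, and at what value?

set tariff = -2

Intervening on tariff: with other inputs at their observed values, output = 6*tariff - 90. Solving for -102 gives tariff = -2, within [-4, 12].
Intervening on tax_rate: output = -9*tax_rate - 15. Reaching -102 requires tax_rate = 29/3, not an integer.
Intervening on subsidy: output = 9*subsidy - 60. Reaching -102 requires subsidy = -14/3, not an integer.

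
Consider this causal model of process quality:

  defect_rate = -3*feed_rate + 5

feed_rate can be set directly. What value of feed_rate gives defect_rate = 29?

Solve -3*feed_rate + 5 = 29: feed_rate = (29 - 5) / -3 = -8.

feed_rate = -8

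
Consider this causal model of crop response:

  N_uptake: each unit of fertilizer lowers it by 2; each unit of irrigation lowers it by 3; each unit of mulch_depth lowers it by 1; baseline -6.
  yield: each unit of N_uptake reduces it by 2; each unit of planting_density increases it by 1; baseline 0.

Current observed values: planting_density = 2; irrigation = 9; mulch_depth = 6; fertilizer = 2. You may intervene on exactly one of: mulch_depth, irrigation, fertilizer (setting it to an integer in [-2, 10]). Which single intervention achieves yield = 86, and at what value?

Intervening on mulch_depth: with other inputs at their observed values, yield = 2*mulch_depth + 76. Solving for 86 gives mulch_depth = 5, within [-2, 10].
Intervening on irrigation: yield = 6*irrigation + 34. Reaching 86 requires irrigation = 26/3, not an integer.
Intervening on fertilizer: yield = 4*fertilizer + 80. Reaching 86 requires fertilizer = 3/2, not an integer.

set mulch_depth = 5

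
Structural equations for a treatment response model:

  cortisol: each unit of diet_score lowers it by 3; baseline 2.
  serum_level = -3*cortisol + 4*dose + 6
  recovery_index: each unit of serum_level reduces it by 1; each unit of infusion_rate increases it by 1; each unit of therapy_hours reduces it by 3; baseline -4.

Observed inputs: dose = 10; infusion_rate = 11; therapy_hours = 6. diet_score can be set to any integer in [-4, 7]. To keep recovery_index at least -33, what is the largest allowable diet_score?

Substituting into the serum_level equation gives serum_level = 9*diet_score + 40.
recovery_index becomes -9*diet_score - 51.
Require -9*diet_score - 51 ≥ -33, so diet_score ≤ -2.
The largest integer in [-4, 7] satisfying this is -2.

diet_score = -2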